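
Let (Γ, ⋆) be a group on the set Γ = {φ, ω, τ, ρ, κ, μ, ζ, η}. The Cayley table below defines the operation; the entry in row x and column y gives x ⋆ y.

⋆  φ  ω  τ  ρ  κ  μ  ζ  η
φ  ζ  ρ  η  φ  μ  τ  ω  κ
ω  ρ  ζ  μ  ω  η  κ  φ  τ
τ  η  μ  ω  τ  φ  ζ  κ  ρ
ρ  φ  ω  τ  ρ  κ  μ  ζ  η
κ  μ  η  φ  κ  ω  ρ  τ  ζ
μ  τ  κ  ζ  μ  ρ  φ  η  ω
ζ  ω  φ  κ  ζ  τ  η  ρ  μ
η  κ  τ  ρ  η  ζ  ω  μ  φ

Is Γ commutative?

Check whether the table is symmetric across its main diagonal.
Every entry (row x, col y) equals the entry (row y, col x), so Γ is abelian.
(In fact Γ ≅ the cyclic group Z_8.)

Yes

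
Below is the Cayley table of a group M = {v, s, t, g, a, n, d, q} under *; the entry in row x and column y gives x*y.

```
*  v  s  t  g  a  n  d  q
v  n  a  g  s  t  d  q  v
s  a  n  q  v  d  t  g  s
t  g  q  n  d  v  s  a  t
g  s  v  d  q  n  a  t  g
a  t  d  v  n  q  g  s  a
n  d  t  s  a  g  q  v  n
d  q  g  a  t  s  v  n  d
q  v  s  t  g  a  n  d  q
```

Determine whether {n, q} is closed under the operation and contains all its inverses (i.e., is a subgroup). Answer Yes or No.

{n, q} contains the identity q.
Checking products: every product of two elements of {n, q} (read from the table) lies in {n, q}, so the set is closed.
In a finite group, a nonempty closed subset is a subgroup. So {n, q} ≤ M.

Yes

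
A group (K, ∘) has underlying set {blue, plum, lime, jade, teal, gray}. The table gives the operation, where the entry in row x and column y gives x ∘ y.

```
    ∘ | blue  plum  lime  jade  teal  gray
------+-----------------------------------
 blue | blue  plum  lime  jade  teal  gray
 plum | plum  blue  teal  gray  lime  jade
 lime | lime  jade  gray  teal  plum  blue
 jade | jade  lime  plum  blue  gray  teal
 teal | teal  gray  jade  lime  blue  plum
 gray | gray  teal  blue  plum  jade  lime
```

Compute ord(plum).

The identity element is blue (its row matches the header).
plum^1 = plum
plum^2 = plum ∘ plum = blue
The first power of plum equal to the identity is plum^2, so ord(plum) = 2.
(Structurally, K here is isomorphic to the symmetric group S_3.)

2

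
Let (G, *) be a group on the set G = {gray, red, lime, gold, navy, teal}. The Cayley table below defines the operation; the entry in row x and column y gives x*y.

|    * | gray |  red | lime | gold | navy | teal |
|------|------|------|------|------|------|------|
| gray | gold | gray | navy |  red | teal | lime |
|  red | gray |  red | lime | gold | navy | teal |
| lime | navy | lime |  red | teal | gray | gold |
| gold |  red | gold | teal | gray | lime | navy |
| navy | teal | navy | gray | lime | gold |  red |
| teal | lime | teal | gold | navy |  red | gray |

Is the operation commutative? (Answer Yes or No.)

Yes

Check whether the table is symmetric across its main diagonal.
Every entry (row x, col y) equals the entry (row y, col x), so G is abelian.
(In fact G ≅ the cyclic group Z_6.)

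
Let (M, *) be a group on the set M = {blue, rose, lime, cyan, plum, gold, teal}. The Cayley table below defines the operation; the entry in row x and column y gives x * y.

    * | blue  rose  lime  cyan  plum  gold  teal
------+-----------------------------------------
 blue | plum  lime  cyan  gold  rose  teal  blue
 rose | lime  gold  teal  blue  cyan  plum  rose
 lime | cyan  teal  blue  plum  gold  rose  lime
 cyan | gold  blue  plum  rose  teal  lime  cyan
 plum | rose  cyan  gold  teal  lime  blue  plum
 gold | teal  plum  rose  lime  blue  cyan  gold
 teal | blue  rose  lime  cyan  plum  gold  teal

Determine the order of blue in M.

The identity element is teal (its row matches the header).
blue^1 = blue
blue^2 = blue * blue = plum
blue^3 = plum * blue = rose
blue^4 = rose * blue = lime
blue^5 = lime * blue = cyan
blue^6 = cyan * blue = gold
blue^7 = gold * blue = teal
The first power of blue equal to the identity is blue^7, so ord(blue) = 7.
(Structurally, M here is isomorphic to the cyclic group Z_7.)

7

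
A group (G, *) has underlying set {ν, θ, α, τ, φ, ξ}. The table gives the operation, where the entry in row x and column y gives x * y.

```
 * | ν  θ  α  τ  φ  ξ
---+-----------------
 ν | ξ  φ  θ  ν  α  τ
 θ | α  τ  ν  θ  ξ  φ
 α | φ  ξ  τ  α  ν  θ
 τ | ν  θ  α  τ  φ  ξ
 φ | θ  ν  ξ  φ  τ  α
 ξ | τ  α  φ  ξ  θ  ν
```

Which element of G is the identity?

The identity e satisfies e * x = x for all x, so its row in the table reproduces the column headers.
Row τ reads: ν, θ, α, τ, φ, ξ — exactly the header order. So τ is the identity.

τ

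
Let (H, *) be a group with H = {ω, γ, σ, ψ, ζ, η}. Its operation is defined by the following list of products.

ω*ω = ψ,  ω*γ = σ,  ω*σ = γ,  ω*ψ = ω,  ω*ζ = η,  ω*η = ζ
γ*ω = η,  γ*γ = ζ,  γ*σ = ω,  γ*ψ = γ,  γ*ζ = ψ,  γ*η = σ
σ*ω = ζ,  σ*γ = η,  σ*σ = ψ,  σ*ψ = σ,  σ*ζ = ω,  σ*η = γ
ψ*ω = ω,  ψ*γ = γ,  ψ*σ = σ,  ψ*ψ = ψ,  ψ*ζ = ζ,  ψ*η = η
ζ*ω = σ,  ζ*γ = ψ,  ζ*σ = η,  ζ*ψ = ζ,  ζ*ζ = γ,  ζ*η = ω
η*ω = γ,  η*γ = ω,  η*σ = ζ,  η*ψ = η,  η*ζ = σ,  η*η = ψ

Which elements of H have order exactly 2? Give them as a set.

{η, σ, ω}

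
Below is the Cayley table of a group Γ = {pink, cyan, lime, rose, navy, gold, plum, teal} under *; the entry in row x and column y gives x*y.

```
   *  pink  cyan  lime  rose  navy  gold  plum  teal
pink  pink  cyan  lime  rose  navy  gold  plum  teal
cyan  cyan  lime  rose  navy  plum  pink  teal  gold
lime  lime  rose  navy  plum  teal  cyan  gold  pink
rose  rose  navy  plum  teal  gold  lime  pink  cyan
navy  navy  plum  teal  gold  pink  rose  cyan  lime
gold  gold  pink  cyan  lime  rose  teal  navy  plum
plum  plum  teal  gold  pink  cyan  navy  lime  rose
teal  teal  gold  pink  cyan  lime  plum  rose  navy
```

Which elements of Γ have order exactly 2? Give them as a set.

{navy}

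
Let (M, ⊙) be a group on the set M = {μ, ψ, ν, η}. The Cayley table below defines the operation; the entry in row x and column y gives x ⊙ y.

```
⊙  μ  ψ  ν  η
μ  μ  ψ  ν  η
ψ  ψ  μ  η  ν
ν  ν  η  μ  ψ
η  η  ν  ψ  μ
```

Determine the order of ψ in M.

2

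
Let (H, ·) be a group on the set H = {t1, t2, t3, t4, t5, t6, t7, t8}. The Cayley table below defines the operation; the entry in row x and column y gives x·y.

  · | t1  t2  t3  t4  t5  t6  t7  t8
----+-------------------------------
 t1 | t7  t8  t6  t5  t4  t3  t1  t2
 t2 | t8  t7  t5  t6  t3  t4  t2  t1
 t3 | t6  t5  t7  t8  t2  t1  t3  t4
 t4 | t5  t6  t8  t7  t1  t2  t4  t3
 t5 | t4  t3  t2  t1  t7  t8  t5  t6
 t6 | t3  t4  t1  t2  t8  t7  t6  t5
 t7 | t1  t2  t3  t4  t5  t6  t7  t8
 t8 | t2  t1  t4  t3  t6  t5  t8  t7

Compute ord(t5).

The identity element is t7 (its row matches the header).
t5^1 = t5
t5^2 = t5·t5 = t7
The first power of t5 equal to the identity is t5^2, so ord(t5) = 2.

2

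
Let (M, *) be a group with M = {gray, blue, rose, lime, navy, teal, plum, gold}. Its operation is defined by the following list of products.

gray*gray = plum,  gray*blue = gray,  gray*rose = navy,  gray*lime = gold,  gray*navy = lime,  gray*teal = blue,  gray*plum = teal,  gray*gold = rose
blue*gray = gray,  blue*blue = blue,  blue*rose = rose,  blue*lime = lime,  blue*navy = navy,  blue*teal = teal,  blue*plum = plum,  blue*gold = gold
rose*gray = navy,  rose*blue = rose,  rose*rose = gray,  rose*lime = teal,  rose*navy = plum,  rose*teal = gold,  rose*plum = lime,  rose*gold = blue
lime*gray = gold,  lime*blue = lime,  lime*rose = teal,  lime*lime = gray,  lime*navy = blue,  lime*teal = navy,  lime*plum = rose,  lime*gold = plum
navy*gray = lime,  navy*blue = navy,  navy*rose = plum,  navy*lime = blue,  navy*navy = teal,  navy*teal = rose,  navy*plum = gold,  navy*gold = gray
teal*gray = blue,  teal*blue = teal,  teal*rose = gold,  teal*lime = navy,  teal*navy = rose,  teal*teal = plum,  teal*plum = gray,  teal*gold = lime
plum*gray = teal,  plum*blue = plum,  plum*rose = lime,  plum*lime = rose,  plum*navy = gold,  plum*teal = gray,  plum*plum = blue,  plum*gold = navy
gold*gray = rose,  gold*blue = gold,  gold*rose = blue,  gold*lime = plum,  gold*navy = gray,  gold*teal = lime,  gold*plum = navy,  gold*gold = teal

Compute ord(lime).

8

The identity element is blue (its row matches the header).
lime^1 = lime
lime^2 = lime*lime = gray
lime^3 = gray*lime = gold
lime^4 = gold*lime = plum
lime^5 = plum*lime = rose
lime^6 = rose*lime = teal
lime^7 = teal*lime = navy
lime^8 = navy*lime = blue
The first power of lime equal to the identity is lime^8, so ord(lime) = 8.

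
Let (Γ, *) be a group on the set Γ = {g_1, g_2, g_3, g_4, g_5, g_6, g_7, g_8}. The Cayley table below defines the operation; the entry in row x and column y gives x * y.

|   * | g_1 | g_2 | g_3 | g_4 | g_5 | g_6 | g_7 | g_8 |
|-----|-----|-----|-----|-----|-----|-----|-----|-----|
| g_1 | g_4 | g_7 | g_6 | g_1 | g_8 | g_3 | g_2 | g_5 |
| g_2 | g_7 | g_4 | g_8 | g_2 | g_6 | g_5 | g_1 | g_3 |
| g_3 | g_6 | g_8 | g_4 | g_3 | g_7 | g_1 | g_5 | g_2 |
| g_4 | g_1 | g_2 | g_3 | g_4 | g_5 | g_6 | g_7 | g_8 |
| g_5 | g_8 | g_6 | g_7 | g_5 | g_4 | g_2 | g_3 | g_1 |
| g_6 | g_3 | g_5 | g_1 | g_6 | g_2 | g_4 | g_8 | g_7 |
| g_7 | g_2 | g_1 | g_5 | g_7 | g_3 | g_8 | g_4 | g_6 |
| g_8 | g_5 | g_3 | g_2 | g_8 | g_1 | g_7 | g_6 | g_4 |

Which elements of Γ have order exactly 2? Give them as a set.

Identity is g_4. Compute the order of each non-identity element by repeated multiplication:
  g_1: g_1 → g_4  (order 2)
  g_2: g_2 → g_4  (order 2)
  g_3: g_3 → g_4  (order 2)
  g_5: g_5 → g_4  (order 2)
  g_6: g_6 → g_4  (order 2)
  g_7: g_7 → g_4  (order 2)
  g_8: g_8 → g_4  (order 2)
Elements of order 2: {g_1, g_2, g_3, g_5, g_6, g_7, g_8}.

{g_1, g_2, g_3, g_5, g_6, g_7, g_8}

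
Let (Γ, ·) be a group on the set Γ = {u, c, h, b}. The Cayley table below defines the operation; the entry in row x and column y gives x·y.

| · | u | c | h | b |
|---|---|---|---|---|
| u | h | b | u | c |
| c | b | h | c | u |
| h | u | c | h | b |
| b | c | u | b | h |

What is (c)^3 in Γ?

c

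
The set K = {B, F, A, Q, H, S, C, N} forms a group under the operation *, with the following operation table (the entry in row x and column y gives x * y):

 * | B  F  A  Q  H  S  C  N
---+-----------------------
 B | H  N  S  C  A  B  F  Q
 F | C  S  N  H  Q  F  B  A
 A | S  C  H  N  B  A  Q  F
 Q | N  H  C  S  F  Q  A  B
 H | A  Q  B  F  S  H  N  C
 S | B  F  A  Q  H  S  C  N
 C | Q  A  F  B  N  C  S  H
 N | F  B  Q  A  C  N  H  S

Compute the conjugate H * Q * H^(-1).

The identity is S. In row H, the entry S sits in column H, so H^(-1) = H.
H * Q = F
F * H = Q
(Structurally, K here is isomorphic to the dihedral group D_4.)

Q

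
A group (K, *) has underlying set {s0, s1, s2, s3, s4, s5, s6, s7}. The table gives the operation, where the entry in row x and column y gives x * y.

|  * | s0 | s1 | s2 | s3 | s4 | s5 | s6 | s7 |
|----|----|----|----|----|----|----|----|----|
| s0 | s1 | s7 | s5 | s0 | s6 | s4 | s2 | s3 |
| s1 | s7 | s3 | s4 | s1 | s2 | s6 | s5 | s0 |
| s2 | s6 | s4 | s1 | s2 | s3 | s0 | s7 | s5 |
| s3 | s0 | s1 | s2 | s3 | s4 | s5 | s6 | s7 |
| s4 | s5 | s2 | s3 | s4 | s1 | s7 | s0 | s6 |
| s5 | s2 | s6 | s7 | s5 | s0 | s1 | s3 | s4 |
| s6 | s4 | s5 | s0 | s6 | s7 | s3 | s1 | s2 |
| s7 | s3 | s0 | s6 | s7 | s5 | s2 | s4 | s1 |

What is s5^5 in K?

s5^1 = s5
s5^2 = s5 * s5 = s1
s5^3 = s1 * s5 = s6
s5^4 = s6 * s5 = s3
s5^5 = s3 * s5 = s5

s5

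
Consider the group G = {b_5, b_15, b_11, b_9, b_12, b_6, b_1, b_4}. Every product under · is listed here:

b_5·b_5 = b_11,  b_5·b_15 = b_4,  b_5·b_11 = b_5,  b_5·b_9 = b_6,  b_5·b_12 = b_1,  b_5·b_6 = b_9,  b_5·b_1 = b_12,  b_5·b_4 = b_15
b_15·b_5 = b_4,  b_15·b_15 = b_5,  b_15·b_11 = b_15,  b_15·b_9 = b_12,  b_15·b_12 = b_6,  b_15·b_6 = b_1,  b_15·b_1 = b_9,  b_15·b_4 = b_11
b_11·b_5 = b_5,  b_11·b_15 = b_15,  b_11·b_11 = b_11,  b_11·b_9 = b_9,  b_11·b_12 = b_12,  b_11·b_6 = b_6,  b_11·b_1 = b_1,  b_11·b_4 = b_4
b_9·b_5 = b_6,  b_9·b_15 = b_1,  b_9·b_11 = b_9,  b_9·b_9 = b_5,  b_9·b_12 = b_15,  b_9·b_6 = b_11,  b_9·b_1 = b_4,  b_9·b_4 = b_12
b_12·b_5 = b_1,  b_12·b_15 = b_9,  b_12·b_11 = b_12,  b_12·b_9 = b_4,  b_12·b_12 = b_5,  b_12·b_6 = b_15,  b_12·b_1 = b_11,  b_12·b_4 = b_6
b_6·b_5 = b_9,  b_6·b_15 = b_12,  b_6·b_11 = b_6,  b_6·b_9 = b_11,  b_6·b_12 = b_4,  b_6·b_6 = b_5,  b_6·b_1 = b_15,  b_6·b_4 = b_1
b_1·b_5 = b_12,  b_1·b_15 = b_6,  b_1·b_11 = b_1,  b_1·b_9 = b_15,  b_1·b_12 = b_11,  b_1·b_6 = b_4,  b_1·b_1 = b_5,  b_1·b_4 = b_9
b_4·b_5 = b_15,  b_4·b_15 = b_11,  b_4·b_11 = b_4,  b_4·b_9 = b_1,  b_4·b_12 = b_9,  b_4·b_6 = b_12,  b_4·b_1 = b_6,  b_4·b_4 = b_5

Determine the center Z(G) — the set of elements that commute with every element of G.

{b_11, b_5}

An element z is central iff its row equals its column in the table.
For b_4: b_4·b_6 = b_12 ≠ b_1 = b_6·b_4, so b_4 ∉ Z.
Checking each element this way leaves Z(G) = {b_11, b_5}.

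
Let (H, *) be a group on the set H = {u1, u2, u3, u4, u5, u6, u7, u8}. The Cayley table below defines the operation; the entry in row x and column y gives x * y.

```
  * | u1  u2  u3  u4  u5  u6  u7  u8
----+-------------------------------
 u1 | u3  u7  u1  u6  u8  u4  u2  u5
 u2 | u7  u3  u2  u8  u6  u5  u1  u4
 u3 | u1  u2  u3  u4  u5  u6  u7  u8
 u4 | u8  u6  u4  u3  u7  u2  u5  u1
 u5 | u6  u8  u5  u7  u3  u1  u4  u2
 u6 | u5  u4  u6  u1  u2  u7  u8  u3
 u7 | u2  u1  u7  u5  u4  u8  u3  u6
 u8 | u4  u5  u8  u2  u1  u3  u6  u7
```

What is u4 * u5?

Read row u4, column u5: u4 * u5 = u7.

u7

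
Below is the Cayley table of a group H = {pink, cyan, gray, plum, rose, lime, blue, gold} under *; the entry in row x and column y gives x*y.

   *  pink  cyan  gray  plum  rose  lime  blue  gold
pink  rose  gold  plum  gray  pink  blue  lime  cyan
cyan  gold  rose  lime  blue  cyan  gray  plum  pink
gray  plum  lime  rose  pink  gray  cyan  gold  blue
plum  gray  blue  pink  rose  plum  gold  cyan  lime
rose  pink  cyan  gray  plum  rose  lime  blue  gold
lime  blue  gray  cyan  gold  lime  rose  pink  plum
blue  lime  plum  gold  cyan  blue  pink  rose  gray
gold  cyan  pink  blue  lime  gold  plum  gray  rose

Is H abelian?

Yes

Check whether the table is symmetric across its main diagonal.
Every entry (row x, col y) equals the entry (row y, col x), so H is abelian.
(In fact H ≅ the elementary abelian group (Z_2)^3.)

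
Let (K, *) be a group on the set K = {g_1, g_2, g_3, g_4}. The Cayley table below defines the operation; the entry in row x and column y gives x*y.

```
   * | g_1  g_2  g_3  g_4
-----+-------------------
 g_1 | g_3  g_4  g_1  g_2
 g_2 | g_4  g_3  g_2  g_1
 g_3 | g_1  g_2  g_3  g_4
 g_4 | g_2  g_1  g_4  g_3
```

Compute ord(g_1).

The identity element is g_3 (its row matches the header).
g_1^1 = g_1
g_1^2 = g_1*g_1 = g_3
The first power of g_1 equal to the identity is g_1^2, so ord(g_1) = 2.

2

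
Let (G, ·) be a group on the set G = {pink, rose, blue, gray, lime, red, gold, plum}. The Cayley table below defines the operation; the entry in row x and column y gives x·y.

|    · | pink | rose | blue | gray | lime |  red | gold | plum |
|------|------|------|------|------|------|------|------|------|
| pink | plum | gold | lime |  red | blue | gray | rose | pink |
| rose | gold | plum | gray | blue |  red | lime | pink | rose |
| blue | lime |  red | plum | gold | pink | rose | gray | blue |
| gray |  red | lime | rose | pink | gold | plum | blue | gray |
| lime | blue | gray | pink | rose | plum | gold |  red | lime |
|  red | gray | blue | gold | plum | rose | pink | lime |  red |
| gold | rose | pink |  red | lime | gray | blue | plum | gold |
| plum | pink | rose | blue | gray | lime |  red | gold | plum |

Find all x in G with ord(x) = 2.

{blue, gold, lime, pink, rose}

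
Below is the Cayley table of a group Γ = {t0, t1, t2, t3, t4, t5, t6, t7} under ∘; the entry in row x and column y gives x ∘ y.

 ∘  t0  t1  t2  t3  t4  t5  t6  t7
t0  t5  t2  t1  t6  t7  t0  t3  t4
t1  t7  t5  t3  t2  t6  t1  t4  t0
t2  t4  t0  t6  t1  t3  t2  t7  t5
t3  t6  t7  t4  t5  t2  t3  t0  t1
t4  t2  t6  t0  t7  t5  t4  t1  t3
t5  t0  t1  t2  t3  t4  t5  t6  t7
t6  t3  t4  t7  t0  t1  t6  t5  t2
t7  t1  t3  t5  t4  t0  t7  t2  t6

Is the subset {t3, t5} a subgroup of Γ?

Yes

{t3, t5} contains the identity t5.
Checking products: every product of two elements of {t3, t5} (read from the table) lies in {t3, t5}, so the set is closed.
In a finite group, a nonempty closed subset is a subgroup. So {t3, t5} ≤ Γ.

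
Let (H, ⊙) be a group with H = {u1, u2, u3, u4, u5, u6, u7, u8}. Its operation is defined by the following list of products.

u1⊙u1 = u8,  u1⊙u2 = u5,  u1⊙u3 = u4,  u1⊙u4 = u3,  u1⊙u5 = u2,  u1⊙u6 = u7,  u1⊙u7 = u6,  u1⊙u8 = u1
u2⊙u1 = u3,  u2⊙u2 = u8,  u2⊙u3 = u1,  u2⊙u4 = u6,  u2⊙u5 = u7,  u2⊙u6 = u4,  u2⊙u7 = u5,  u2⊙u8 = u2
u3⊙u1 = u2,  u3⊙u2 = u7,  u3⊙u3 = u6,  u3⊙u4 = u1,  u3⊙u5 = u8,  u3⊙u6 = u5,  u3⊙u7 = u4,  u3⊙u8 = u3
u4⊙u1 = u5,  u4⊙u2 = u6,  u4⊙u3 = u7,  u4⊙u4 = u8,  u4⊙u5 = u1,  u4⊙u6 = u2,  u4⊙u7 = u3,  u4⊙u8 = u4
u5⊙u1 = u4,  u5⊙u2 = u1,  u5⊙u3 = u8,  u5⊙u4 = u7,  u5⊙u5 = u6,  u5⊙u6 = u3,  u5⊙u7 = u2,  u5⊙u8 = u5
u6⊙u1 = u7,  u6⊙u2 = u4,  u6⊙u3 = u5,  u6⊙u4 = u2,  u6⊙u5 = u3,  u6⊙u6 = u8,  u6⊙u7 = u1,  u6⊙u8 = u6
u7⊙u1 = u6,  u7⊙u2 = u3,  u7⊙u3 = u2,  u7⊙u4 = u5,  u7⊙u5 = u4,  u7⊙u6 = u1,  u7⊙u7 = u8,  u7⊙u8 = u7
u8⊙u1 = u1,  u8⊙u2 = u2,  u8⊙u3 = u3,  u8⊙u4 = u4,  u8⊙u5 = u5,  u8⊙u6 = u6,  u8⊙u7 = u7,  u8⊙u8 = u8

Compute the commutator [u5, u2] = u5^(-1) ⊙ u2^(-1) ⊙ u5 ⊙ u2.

u6

Identity is u8; from the table u5^(-1) = u3 and u2^(-1) = u2.
u3 ⊙ u2 = u7
u7 ⊙ u5 = u4
u4 ⊙ u2 = u6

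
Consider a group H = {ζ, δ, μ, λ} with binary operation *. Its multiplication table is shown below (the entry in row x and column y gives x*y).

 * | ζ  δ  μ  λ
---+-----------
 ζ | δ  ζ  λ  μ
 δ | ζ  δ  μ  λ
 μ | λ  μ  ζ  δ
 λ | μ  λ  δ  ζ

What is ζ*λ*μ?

ζ*λ = μ
μ*μ = ζ

ζ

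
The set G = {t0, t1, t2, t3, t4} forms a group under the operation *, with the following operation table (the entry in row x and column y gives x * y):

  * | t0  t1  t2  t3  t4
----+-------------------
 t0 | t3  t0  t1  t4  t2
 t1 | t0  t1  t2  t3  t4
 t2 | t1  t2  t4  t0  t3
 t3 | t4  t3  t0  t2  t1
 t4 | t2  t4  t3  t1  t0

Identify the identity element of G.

t1

The identity e satisfies e * x = x for all x, so its row in the table reproduces the column headers.
Row t1 reads: t0, t1, t2, t3, t4 — exactly the header order. So t1 is the identity.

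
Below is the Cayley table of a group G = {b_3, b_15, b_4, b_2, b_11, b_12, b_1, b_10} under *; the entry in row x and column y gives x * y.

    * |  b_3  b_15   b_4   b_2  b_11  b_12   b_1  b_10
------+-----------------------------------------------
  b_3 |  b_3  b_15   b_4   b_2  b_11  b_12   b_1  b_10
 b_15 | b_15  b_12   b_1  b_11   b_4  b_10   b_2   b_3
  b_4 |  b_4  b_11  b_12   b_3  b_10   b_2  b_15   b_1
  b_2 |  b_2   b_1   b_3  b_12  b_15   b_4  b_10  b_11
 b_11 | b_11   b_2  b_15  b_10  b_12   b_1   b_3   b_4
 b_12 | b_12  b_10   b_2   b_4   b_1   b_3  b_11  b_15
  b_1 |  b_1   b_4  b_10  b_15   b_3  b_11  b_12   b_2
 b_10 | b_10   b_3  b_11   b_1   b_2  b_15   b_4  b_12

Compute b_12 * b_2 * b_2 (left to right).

b_3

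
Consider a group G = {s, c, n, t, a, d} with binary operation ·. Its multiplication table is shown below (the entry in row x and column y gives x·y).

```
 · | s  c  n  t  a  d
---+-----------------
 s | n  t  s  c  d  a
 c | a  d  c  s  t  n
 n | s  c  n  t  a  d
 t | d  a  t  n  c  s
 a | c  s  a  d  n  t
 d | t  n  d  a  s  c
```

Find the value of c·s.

Read row c, column s: c·s = a.

a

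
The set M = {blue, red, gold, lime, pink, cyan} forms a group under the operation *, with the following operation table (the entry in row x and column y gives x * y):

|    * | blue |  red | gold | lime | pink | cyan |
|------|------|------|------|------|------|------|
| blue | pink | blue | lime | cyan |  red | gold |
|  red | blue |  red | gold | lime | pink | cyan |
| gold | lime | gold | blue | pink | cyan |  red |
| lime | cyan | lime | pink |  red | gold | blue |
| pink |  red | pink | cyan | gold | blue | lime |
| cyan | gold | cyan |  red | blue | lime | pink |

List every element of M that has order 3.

Identity is red. Compute the order of each non-identity element by repeated multiplication:
  blue: blue → pink → red  (order 3)
  gold: gold → blue → lime → pink → cyan → red  (order 6)
  lime: lime → red  (order 2)
  pink: pink → blue → red  (order 3)
  cyan: cyan → pink → lime → blue → gold → red  (order 6)
Elements of order 3: {blue, pink}.

{blue, pink}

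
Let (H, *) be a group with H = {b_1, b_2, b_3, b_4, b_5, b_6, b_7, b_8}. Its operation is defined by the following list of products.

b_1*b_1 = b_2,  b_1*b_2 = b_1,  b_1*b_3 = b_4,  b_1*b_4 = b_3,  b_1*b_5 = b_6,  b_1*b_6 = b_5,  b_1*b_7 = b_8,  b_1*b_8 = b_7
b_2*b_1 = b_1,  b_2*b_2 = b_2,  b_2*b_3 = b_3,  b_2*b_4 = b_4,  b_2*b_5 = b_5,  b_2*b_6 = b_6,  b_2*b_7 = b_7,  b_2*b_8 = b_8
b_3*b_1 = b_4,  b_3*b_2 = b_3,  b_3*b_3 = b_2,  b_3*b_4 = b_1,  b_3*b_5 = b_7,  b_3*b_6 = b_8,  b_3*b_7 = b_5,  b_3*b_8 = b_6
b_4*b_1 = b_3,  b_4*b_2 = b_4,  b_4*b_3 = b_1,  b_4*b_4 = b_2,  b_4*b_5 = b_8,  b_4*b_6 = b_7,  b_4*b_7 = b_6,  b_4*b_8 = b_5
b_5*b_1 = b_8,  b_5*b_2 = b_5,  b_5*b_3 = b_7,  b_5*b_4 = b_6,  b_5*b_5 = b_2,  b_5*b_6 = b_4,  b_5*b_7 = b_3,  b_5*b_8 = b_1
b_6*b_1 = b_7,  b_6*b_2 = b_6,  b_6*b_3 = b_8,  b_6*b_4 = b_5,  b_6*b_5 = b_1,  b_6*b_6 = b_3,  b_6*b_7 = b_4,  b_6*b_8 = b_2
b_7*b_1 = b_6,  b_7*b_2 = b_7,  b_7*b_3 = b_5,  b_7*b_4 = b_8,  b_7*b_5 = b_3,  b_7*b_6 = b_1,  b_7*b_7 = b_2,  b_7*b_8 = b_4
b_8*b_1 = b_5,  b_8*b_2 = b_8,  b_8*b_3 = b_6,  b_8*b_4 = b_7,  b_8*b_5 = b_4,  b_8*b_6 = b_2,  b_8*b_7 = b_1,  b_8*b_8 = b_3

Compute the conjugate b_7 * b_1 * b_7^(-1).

The identity is b_2. In row b_7, the entry b_2 sits in column b_7, so b_7^(-1) = b_7.
b_7 * b_1 = b_6
b_6 * b_7 = b_4

b_4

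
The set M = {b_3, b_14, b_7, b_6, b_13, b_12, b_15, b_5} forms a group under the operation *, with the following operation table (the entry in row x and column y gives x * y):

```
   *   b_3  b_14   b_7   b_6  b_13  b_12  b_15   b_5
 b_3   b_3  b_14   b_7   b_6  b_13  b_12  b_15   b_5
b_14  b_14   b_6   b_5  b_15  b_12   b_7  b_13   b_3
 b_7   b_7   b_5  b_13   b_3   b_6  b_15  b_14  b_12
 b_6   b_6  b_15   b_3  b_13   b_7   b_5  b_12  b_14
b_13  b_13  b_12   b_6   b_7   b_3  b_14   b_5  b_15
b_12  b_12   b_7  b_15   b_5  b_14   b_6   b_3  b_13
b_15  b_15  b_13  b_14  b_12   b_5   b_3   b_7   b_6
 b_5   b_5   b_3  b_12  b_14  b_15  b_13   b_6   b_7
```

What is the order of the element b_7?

4

The identity element is b_3 (its row matches the header).
b_7^1 = b_7
b_7^2 = b_7 * b_7 = b_13
b_7^3 = b_13 * b_7 = b_6
b_7^4 = b_6 * b_7 = b_3
The first power of b_7 equal to the identity is b_7^4, so ord(b_7) = 4.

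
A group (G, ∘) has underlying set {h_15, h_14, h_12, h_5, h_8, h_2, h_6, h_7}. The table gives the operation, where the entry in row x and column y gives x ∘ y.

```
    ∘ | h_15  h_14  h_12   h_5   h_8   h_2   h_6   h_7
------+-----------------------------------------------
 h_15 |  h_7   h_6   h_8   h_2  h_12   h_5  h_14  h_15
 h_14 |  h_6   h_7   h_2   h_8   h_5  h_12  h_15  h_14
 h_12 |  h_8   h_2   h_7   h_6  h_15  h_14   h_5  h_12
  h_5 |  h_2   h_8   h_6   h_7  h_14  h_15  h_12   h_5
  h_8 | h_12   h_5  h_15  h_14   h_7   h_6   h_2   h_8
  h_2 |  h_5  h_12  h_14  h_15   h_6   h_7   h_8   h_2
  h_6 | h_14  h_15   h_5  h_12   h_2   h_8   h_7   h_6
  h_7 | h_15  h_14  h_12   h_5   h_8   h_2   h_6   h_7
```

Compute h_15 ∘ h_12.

h_8

Read row h_15, column h_12: h_15 ∘ h_12 = h_8.
(Structurally, G here is isomorphic to the elementary abelian group (Z_2)^3.)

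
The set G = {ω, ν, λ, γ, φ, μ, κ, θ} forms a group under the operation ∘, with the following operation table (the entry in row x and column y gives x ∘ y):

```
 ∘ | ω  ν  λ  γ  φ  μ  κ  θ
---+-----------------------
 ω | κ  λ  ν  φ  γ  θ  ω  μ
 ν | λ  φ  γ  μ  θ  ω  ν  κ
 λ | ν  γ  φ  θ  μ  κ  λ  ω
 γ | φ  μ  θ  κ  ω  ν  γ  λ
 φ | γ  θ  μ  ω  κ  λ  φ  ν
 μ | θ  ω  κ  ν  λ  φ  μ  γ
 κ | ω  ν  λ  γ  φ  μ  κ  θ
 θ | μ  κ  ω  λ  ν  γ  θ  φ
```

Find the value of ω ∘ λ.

ν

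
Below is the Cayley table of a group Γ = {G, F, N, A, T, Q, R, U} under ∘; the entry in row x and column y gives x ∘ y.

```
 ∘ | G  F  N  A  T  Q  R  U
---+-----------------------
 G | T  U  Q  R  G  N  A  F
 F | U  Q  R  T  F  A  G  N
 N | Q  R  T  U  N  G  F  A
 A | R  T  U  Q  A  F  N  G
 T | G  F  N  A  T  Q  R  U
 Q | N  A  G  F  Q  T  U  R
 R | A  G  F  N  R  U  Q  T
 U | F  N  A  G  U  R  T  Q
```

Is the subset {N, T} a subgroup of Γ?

Yes

{N, T} contains the identity T.
Checking products: every product of two elements of {N, T} (read from the table) lies in {N, T}, so the set is closed.
In a finite group, a nonempty closed subset is a subgroup. So {N, T} ≤ Γ.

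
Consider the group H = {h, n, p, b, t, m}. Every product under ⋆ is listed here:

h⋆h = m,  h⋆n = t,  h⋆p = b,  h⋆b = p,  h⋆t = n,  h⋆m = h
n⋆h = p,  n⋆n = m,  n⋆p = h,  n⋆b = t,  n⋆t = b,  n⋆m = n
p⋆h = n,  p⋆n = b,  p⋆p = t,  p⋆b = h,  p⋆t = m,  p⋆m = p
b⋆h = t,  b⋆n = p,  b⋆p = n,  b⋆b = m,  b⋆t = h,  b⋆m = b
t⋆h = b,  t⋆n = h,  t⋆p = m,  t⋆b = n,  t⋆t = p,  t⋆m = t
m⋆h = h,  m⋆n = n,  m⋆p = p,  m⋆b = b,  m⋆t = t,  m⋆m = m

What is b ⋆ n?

p

Read row b, column n: b ⋆ n = p.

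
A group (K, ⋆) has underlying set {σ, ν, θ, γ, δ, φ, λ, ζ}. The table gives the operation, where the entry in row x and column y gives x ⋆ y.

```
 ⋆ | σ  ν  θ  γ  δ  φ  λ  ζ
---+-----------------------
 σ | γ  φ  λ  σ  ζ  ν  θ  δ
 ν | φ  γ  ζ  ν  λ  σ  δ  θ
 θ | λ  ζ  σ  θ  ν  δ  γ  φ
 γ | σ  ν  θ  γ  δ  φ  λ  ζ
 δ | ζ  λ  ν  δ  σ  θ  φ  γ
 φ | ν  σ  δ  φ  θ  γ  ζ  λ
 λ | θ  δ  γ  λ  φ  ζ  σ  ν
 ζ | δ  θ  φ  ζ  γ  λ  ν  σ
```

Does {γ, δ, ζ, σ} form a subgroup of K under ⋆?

{γ, δ, ζ, σ} contains the identity γ.
Checking products: every product of two elements of {γ, δ, ζ, σ} (read from the table) lies in {γ, δ, ζ, σ}, so the set is closed.
In a finite group, a nonempty closed subset is a subgroup. So {γ, δ, ζ, σ} ≤ K.

Yes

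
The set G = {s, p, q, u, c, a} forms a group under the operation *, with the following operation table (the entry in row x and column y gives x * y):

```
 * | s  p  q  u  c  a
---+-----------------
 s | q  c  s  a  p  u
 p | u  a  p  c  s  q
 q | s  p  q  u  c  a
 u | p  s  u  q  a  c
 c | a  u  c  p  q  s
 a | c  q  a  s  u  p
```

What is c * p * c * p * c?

c

c * p = u
u * c = a
a * p = q
q * c = c
(Structurally, G here is isomorphic to the symmetric group S_3.)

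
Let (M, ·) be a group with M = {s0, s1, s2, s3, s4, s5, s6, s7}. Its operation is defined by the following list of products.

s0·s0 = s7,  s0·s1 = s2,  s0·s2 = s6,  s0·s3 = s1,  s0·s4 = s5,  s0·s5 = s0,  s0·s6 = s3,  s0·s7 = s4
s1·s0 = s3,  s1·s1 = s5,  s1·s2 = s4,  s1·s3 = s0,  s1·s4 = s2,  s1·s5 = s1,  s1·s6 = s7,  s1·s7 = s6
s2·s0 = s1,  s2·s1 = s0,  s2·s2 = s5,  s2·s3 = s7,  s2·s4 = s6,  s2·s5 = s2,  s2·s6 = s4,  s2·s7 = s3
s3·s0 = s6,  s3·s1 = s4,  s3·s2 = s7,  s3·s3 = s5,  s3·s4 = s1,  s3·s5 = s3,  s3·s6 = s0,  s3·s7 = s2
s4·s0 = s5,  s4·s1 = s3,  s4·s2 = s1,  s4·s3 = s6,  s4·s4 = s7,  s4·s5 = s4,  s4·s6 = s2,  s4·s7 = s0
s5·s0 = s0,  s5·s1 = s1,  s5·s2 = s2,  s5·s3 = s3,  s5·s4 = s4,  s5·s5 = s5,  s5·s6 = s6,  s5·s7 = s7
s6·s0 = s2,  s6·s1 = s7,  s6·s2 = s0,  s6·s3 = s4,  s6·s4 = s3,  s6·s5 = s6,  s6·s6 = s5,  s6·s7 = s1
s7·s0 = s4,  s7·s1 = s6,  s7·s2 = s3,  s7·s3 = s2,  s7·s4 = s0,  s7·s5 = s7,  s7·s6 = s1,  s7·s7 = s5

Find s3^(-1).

First locate the identity: row s5 matches the header, so s5 is the identity.
Scan row s3 for s5: s3·s3 = s5. Hence s3^(-1) = s3.
(Structurally, M here is isomorphic to the dihedral group D_4.)

s3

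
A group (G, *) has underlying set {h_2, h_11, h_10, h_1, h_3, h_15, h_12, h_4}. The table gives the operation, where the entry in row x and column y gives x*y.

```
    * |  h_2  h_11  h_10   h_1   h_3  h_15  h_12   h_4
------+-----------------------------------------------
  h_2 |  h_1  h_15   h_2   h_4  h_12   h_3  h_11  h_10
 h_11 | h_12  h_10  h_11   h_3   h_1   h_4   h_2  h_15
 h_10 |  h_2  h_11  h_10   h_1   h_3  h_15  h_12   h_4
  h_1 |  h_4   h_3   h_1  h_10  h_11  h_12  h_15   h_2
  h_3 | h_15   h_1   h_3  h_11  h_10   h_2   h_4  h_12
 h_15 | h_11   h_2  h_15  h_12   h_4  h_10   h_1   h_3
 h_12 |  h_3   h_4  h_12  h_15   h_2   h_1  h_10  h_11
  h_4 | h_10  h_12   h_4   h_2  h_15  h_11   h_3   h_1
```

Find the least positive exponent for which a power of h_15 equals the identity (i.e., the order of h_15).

The identity element is h_10 (its row matches the header).
h_15^1 = h_15
h_15^2 = h_15*h_15 = h_10
The first power of h_15 equal to the identity is h_15^2, so ord(h_15) = 2.

2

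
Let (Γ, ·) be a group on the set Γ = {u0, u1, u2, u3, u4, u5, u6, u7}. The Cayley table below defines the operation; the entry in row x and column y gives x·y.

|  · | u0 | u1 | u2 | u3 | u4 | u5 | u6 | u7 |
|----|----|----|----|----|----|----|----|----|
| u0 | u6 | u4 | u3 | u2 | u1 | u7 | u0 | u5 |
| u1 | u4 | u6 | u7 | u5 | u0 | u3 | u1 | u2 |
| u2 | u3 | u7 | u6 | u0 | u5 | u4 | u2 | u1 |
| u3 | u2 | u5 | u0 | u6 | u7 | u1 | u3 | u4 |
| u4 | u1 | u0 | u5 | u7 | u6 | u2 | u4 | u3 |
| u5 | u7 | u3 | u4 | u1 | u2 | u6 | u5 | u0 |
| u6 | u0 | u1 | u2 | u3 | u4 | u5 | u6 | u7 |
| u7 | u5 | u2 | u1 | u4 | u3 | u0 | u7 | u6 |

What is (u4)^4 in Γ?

u4^1 = u4
u4^2 = u4·u4 = u6
u4^3 = u6·u4 = u4
u4^4 = u4·u4 = u6

u6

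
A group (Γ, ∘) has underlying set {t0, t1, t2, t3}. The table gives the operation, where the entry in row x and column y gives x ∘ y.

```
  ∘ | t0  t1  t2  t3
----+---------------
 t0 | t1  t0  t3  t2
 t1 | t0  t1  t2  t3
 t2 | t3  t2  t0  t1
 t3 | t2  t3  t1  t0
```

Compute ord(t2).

The identity element is t1 (its row matches the header).
t2^1 = t2
t2^2 = t2 ∘ t2 = t0
t2^3 = t0 ∘ t2 = t3
t2^4 = t3 ∘ t2 = t1
The first power of t2 equal to the identity is t2^4, so ord(t2) = 4.

4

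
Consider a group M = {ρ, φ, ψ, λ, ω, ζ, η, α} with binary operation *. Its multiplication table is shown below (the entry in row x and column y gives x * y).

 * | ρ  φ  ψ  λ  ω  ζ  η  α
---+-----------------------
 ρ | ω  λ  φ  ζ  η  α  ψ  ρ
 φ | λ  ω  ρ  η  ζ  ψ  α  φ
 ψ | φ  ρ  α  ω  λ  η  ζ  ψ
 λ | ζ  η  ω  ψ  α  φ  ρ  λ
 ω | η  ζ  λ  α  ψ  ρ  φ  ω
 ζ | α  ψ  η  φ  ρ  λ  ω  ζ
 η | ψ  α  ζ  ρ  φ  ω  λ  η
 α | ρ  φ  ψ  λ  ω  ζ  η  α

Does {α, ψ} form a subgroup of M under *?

Yes

{α, ψ} contains the identity α.
Checking products: every product of two elements of {α, ψ} (read from the table) lies in {α, ψ}, so the set is closed.
In a finite group, a nonempty closed subset is a subgroup. So {α, ψ} ≤ M.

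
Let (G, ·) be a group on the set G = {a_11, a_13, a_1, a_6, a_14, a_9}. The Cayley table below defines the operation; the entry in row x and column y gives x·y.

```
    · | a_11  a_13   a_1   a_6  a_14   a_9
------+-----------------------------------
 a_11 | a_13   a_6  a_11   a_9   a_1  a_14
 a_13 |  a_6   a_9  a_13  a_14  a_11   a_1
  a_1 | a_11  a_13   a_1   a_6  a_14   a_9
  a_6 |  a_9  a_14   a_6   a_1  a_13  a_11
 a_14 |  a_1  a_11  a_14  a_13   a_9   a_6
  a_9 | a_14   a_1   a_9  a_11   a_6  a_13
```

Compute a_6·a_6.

Read row a_6, column a_6: a_6·a_6 = a_1.

a_1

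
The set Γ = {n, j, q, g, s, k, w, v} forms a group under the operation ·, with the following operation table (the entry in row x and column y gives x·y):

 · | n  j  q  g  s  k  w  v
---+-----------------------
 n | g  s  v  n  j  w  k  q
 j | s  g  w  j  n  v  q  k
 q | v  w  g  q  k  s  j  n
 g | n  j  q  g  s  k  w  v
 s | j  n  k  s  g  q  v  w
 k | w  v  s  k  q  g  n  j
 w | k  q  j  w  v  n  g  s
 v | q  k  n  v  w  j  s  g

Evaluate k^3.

k^1 = k
k^2 = k·k = g
k^3 = g·k = k
(Structurally, Γ here is isomorphic to the elementary abelian group (Z_2)^3.)

k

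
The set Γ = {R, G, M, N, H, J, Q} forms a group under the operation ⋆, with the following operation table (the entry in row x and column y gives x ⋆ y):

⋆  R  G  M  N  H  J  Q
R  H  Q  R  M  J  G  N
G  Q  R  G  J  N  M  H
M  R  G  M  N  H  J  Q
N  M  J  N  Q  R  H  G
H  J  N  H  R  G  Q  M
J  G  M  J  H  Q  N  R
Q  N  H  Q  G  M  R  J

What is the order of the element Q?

7

The identity element is M (its row matches the header).
Q^1 = Q
Q^2 = Q ⋆ Q = J
Q^3 = J ⋆ Q = R
Q^4 = R ⋆ Q = N
Q^5 = N ⋆ Q = G
Q^6 = G ⋆ Q = H
Q^7 = H ⋆ Q = M
The first power of Q equal to the identity is Q^7, so ord(Q) = 7.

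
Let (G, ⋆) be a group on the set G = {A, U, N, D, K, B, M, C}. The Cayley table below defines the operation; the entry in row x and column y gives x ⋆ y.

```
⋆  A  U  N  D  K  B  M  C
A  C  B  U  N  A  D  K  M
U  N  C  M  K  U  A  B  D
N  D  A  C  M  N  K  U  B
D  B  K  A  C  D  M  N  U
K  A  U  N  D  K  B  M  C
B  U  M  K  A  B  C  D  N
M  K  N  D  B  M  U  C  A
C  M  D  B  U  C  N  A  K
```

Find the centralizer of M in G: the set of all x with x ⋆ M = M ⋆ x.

Compare row M with column M entry by entry.
A ⋆ M = K = M ⋆ A, so A commutes with M.
U ⋆ M = B but M ⋆ U = N, so U does not.
Collecting the elements that commute with M: C(M) = {A, C, K, M}.

{A, C, K, M}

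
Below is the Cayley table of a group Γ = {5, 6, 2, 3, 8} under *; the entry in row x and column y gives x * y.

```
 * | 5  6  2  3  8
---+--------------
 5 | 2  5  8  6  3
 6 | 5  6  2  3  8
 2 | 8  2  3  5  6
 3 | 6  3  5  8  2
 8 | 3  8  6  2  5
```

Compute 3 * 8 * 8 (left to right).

6

3 * 8 = 2
2 * 8 = 6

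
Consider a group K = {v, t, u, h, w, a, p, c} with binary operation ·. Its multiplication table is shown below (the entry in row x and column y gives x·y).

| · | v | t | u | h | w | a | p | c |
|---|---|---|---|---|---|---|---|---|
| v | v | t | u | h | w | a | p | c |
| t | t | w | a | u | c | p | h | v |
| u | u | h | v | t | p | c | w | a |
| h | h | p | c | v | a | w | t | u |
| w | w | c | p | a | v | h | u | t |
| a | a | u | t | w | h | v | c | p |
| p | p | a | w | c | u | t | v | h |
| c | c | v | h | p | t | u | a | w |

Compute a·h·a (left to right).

a·h = w
w·a = h

h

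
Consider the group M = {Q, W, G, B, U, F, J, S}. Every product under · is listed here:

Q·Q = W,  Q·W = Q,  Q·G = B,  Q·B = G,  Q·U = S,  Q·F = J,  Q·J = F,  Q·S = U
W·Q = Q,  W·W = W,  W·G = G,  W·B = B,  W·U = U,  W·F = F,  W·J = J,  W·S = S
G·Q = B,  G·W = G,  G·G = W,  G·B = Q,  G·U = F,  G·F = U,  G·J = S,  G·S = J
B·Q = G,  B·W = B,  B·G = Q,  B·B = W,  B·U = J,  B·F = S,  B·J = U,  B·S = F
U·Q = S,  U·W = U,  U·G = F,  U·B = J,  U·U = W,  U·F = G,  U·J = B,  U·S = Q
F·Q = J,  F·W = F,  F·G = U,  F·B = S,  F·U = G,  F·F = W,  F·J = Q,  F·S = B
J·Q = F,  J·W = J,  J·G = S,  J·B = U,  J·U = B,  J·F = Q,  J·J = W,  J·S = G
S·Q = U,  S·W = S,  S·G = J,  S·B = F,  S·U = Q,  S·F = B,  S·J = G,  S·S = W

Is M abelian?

Check whether the table is symmetric across its main diagonal.
Every entry (row x, col y) equals the entry (row y, col x), so M is abelian.

Yes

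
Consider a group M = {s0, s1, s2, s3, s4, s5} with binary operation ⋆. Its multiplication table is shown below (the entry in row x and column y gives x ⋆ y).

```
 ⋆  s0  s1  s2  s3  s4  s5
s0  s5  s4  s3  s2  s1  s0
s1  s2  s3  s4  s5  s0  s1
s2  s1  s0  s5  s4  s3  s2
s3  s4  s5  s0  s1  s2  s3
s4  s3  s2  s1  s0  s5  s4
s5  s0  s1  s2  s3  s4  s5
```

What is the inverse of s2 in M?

First locate the identity: row s5 matches the header, so s5 is the identity.
Scan row s2 for s5: s2 ⋆ s2 = s5. Hence s2^(-1) = s2.

s2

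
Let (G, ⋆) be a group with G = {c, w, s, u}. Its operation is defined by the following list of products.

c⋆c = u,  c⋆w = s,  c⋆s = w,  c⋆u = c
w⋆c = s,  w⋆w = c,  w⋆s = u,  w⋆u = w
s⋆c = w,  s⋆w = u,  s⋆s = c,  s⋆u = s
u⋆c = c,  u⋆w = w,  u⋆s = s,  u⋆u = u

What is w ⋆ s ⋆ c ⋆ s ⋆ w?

c

w ⋆ s = u
u ⋆ c = c
c ⋆ s = w
w ⋆ w = c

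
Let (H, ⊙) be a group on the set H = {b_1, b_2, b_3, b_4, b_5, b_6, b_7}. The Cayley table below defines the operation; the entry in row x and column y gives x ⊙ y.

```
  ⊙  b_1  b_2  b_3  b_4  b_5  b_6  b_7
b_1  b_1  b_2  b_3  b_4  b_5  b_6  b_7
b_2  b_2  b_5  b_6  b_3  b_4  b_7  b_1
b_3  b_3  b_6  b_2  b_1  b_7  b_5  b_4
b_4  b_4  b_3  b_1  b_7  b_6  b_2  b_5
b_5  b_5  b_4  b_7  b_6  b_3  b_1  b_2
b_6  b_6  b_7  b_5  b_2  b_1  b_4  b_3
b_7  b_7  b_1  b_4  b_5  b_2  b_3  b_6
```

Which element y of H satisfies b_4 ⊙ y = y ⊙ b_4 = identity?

b_3

First locate the identity: row b_1 matches the header, so b_1 is the identity.
Scan row b_4 for b_1: b_4 ⊙ b_3 = b_1. Hence b_4^(-1) = b_3.
(Structurally, H here is isomorphic to the cyclic group Z_7.)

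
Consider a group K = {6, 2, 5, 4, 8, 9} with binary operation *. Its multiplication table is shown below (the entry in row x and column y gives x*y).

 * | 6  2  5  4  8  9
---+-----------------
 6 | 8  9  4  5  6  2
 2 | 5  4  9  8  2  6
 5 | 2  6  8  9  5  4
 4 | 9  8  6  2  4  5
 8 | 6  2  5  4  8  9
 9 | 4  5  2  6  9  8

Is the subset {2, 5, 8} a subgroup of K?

No

2*2 = 4, which is not in {2, 5, 8}.
The subset is not closed under *, so it is not a subgroup.
(Structurally, K here is isomorphic to the symmetric group S_3.)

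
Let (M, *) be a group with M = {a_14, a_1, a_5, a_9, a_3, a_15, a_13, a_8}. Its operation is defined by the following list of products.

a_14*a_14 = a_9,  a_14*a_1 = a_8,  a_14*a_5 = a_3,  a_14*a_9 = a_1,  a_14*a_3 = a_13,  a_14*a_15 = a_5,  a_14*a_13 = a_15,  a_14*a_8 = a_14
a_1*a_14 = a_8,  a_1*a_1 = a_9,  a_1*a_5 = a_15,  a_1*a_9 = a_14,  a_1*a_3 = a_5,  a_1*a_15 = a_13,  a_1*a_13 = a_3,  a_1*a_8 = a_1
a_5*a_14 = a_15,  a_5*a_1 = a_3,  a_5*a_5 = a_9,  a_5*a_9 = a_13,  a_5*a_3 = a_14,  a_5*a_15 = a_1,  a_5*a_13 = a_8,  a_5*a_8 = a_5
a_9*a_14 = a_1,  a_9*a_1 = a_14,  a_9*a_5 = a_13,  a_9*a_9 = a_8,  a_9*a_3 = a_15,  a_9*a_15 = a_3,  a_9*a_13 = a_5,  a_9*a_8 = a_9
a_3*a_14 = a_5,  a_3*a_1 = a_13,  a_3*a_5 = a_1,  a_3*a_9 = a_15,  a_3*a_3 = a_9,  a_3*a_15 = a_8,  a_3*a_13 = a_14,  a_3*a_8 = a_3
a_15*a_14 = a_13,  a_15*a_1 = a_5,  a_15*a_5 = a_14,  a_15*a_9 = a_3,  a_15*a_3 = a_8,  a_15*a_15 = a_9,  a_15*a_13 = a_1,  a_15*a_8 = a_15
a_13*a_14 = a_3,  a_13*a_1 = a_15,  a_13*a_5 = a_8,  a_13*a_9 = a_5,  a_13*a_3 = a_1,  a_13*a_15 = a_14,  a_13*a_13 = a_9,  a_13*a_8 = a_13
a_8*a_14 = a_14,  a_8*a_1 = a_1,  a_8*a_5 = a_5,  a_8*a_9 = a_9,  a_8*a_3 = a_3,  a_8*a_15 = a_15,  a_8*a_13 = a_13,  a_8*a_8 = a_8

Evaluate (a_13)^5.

a_13

a_13^1 = a_13
a_13^2 = a_13*a_13 = a_9
a_13^3 = a_9*a_13 = a_5
a_13^4 = a_5*a_13 = a_8
a_13^5 = a_8*a_13 = a_13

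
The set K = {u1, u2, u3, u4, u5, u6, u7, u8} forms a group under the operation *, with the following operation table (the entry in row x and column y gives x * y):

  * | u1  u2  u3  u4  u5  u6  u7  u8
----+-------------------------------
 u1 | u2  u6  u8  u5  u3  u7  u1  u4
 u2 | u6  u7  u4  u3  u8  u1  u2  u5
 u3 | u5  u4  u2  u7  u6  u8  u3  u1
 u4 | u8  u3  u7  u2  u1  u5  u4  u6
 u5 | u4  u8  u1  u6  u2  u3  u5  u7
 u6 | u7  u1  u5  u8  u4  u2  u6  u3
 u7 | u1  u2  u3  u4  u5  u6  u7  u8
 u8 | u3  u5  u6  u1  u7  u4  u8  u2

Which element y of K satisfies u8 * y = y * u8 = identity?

u5

First locate the identity: row u7 matches the header, so u7 is the identity.
Scan row u8 for u7: u8 * u5 = u7. Hence u8^(-1) = u5.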